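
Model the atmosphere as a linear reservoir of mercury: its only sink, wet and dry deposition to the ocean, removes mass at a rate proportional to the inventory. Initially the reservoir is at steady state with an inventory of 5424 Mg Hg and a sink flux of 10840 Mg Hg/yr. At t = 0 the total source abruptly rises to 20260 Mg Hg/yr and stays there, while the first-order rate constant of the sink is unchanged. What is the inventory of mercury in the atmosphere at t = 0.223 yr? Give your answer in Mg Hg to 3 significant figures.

7120 Mg Hg

The sink rate constant is k = F₀/M₀ = 10840/5424 = 1.999 yr⁻¹.
Solving dM/dt = F₁ − kM with M(0) = M₀ gives M(t) = F₁/k + (M₀ − F₁/k)·e^(−kt).
F₁/k = 20260/1.999 = 10137 Mg Hg; kt = 1.999 × 0.223 = 0.4457, e^(−kt) = 0.6404.
M(0.223) = 10137 + (5424 − 10137) × 0.6404 = 10137 − 3018 = 7119.0 Mg Hg.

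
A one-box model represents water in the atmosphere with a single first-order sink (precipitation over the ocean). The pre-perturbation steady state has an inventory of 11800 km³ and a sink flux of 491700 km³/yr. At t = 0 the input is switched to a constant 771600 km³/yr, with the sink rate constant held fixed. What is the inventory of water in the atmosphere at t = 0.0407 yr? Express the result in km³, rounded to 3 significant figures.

τ = M₀/F₀ = 11800/491700 = 0.02400 yr; rate constant k = 1/τ.
New steady state M_∞ = F₁/k = F₁·τ = 771600 × 0.02400 = 18517 km³.
M(t) = M_∞ + (M₀ − M_∞)·e^(−t/τ); t/τ = 0.0407/0.02400 = 1.696, so e^(−t/τ) = 0.1834.
M(t) = 18517 − 6717 × 0.1834 = 17285 km³.

17300 km³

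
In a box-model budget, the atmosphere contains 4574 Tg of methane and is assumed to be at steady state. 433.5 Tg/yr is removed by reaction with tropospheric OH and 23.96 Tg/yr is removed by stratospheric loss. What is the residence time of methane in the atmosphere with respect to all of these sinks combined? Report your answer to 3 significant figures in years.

Total removal flux = 433.5 + 23.96 = 457.46 Tg/yr.
τ = M / ΣF_out = 4574 / 457.46 = 9.999 yr.

10.0 yr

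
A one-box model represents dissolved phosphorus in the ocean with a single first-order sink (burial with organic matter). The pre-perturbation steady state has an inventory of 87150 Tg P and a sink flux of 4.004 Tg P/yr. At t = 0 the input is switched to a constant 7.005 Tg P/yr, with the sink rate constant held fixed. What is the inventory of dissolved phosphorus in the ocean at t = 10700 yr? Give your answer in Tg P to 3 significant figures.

Residence time τ = M₀/F₀ = 21770 yr. The eventual steady state is M_∞ = M₀·(F₁/F₀) = 87150 × 7.005/4.004 = 152470 Tg P.
The anomaly ΔM(t) = M(t) − M_∞ decays as ΔM₀·e^(−t/τ) with ΔM₀ = 87150 − 152470 = −65320 Tg P.
At t = 10700 yr, e^(−t/τ) = e^(−0.4916) = 0.6116, so ΔM = −39950 Tg P and M = 152470 − 39950 = 112520 Tg P.

113000 Tg P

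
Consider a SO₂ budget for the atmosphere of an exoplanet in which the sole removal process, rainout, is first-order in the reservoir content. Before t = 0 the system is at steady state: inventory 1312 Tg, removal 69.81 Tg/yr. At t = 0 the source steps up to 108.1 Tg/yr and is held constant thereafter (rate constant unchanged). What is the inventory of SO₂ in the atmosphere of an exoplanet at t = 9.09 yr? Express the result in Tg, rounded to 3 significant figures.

Residence time τ = M₀/F₀ = 18.79 yr. The eventual steady state is M_∞ = M₀·(F₁/F₀) = 1312 × 108.1/69.81 = 2031.6 Tg.
The anomaly ΔM(t) = M(t) − M_∞ decays as ΔM₀·e^(−t/τ) with ΔM₀ = 1312 − 2031.6 = −719.6 Tg.
At t = 9.09 yr, e^(−t/τ) = e^(−0.4837) = 0.6165, so ΔM = −443.7 Tg and M = 2031.6 − 443.7 = 1588.0 Tg.

1590 Tg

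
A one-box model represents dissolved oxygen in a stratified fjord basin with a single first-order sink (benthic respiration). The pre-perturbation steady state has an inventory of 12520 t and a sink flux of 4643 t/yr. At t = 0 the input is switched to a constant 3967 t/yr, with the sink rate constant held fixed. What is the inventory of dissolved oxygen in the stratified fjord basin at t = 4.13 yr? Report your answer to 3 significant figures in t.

11100 t

Residence time τ = M₀/F₀ = 2.697 yr. The eventual steady state is M_∞ = M₀·(F₁/F₀) = 12520 × 3967/4643 = 10697 t.
The anomaly ΔM(t) = M(t) − M_∞ decays as ΔM₀·e^(−t/τ) with ΔM₀ = 12520 − 10697 = 1823 t.
At t = 4.13 yr, e^(−t/τ) = e^(−1.532) = 0.2162, so ΔM = 394.1 t and M = 10697 + 394.1 = 11091 t.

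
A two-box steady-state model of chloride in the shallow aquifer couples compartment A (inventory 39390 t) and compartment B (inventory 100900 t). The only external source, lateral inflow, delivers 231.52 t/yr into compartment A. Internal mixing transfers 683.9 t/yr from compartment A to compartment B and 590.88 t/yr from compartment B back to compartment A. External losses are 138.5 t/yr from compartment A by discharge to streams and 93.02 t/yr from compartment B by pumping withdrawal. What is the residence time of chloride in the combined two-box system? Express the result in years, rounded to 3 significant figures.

Treat the two boxes together as one reservoir: the mixing fluxes between them are internal recycling, so τ = ΣM / Σ(external losses).
M_total = 39390 + 100900 = 140290 t.
ΣF_external_out = 138.5 + 93.02 = 231.52 t/yr.
τ = M_total / ΣF_ext = 140290 / 231.52 = 606.0 yr.

606 yr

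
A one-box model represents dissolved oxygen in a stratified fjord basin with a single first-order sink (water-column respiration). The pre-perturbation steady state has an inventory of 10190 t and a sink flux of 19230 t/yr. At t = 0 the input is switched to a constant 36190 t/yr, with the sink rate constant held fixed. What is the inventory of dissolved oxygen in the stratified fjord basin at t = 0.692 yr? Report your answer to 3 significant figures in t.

τ = M₀/F₀ = 10190/19230 = 0.5299 yr; rate constant k = 1/τ.
New steady state M_∞ = F₁/k = F₁·τ = 36190 × 0.5299 = 19177 t.
M(t) = M_∞ + (M₀ − M_∞)·e^(−t/τ); t/τ = 0.692/0.5299 = 1.306, so e^(−t/τ) = 0.2709.
M(t) = 19177 − 8987 × 0.2709 = 16742 t.

16700 t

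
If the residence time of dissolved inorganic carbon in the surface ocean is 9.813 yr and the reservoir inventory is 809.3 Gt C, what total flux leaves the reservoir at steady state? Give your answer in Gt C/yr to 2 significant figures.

F = M / τ = 809.3 / 9.813 = 82.47 Gt C/yr.

82 Gt C/yr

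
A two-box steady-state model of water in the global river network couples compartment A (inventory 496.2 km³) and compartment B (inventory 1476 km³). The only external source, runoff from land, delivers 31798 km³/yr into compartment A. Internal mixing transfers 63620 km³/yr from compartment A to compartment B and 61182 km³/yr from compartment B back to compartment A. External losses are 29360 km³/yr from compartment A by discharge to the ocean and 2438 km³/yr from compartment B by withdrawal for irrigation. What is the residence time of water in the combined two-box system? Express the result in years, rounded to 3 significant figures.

For the system as a whole, the A↔B exchange is internal and contributes nothing to the throughput; only the external sinks remove mass.
M_total = 496.2 + 1476 = 1972.2 km³.
ΣF_external_out = 29360 + 2438 = 31798 km³/yr.
τ = M_total / ΣF_ext = 1972.2 / 31798 = 0.06202 yr.

0.0620 yr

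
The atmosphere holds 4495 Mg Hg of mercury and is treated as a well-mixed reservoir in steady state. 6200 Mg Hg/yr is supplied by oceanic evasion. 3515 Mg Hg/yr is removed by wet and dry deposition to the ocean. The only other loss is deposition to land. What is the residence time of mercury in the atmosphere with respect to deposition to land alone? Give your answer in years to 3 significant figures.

1.67 yr

At steady state ΣF_in = ΣF_out.
ΣF_in = 6200.0 Mg Hg/yr.
Deposition to land flux = ΣF_in − (3515) = 6200.0 − 3515 = 2685 Mg Hg/yr.
τ = M / F = 4495 / 2685 = 1.674 yr.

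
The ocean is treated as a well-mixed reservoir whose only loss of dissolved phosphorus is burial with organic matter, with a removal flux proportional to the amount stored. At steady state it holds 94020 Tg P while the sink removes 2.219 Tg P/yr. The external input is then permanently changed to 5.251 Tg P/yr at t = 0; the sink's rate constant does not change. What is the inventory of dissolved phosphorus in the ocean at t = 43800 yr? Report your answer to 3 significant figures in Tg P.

The sink rate constant is k = F₀/M₀ = 2.219/94020 = 2.360×10^-5 yr⁻¹.
Solving dM/dt = F₁ − kM with M(0) = M₀ gives M(t) = F₁/k + (M₀ − F₁/k)·e^(−kt).
F₁/k = 5.251/2.360×10^-5 = 222490 Tg P; kt = 2.360×10^-5 × 43800 = 1.034, e^(−kt) = 0.3557.
M(43800) = 222490 + (94020 − 222490) × 0.3557 = 222490 − 45690 = 176790 Tg P.

177000 Tg P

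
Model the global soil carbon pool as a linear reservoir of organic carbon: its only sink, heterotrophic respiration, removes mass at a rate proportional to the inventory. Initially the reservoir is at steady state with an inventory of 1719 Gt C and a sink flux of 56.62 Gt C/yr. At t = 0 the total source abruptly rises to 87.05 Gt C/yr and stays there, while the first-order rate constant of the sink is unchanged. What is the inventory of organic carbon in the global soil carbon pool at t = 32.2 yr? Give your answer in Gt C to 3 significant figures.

Residence time τ = M₀/F₀ = 30.36 yr. The eventual steady state is M_∞ = M₀·(F₁/F₀) = 1719 × 87.05/56.62 = 2642.9 Gt C.
The anomaly ΔM(t) = M(t) − M_∞ decays as ΔM₀·e^(−t/τ) with ΔM₀ = 1719 − 2642.9 = −923.9 Gt C.
At t = 32.2 yr, e^(−t/τ) = e^(−1.061) = 0.3462, so ΔM = −319.9 Gt C and M = 2642.9 − 319.9 = 2323.0 Gt C.

2320 Gt C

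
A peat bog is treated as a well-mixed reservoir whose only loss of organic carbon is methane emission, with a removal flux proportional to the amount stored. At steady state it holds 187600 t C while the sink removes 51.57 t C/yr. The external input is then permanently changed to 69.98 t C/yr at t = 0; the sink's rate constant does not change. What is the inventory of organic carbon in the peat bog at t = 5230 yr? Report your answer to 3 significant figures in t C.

239000 t C

τ = M₀/F₀ = 187600/51.57 = 3638 yr; rate constant k = 1/τ.
New steady state M_∞ = F₁/k = F₁·τ = 69.98 × 3638 = 254570 t C.
M(t) = M_∞ + (M₀ − M_∞)·e^(−t/τ); t/τ = 5230/3638 = 1.438, so e^(−t/τ) = 0.2375.
M(t) = 254570 − 66970 × 0.2375 = 238670 t C.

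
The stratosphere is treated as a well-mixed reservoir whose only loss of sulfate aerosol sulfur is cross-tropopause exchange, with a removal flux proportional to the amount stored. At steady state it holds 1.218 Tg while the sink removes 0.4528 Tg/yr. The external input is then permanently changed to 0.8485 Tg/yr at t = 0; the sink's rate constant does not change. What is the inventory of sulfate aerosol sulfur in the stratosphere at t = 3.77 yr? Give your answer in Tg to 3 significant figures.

Residence time τ = M₀/F₀ = 2.690 yr. The eventual steady state is M_∞ = M₀·(F₁/F₀) = 1.218 × 0.8485/0.4528 = 2.2824 Tg.
The anomaly ΔM(t) = M(t) − M_∞ decays as ΔM₀·e^(−t/τ) with ΔM₀ = 1.218 − 2.2824 = −1.064 Tg.
At t = 3.77 yr, e^(−t/τ) = e^(−1.402) = 0.2462, so ΔM = −0.2621 Tg and M = 2.2824 − 0.2621 = 2.0203 Tg.

2.02 Tg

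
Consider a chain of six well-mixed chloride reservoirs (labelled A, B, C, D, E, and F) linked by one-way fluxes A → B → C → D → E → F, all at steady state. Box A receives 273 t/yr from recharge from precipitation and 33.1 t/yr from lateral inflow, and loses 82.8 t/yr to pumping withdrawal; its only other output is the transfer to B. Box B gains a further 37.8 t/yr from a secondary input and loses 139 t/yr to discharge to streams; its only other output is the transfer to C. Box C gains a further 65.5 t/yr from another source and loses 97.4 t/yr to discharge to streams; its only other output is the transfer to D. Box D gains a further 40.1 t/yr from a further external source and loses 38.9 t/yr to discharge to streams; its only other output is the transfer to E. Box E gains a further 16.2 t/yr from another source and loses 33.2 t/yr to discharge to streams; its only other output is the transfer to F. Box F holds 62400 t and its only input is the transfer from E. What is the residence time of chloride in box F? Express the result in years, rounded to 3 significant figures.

Box A: F(A→B) = (273 + 33.1) − 82.8 = 223.30 t/yr.
Box B: F(B→C) = (223.30 + 37.8) − 139 = 122.10 t/yr.
Box C: F(C→D) = (122.10 + 65.5) − 97.4 = 90.200 t/yr.
Box D: F(D→E) = (90.200 + 40.1) − 38.9 = 91.400 t/yr.
Box E: F(E→F) = (91.400 + 16.2) − 33.2 = 74.400 t/yr.
Box F throughput = its input = 74.400 t/yr; τ = 62400 / 74.400 = 838.7 yr.

839 yr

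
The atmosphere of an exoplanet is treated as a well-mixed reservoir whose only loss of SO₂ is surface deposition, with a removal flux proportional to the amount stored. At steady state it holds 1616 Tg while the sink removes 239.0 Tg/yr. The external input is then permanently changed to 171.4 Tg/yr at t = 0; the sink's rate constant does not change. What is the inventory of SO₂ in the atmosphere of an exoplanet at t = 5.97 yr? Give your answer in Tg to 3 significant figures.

The sink rate constant is k = F₀/M₀ = 239.0/1616 = 0.1479 yr⁻¹.
Solving dM/dt = F₁ − kM with M(0) = M₀ gives M(t) = F₁/k + (M₀ − F₁/k)·e^(−kt).
F₁/k = 171.4/0.1479 = 1158.9 Tg; kt = 0.1479 × 5.97 = 0.8829, e^(−kt) = 0.4136.
M(5.97) = 1158.9 + (1616 − 1158.9) × 0.4136 = 1158.9 + 189.0 = 1348.0 Tg.

1350 Tg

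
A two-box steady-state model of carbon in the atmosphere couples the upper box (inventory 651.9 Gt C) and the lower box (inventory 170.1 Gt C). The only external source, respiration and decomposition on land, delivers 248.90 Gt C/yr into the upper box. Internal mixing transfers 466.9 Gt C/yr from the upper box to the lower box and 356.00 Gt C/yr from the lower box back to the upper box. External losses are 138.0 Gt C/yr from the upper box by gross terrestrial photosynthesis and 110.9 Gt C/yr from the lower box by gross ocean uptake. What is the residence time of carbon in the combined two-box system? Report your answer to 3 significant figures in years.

3.30 yr

For the system as a whole, the A↔B exchange is internal and contributes nothing to the throughput; only the external sinks remove mass.
M_total = 651.9 + 170.1 = 822.00 Gt C.
ΣF_external_out = 138.0 + 110.9 = 248.90 Gt C/yr.
τ = M_total / ΣF_ext = 822.00 / 248.90 = 3.303 yr.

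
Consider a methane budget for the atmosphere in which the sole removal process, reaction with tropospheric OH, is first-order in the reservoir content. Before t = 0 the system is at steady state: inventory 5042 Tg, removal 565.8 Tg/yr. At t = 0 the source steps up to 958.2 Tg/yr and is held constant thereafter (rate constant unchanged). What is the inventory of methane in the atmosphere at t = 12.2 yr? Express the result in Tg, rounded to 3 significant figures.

7650 Tg

τ = M₀/F₀ = 5042/565.8 = 8.911 yr; rate constant k = 1/τ.
New steady state M_∞ = F₁/k = F₁·τ = 958.2 × 8.911 = 8538.8 Tg.
M(t) = M_∞ + (M₀ − M_∞)·e^(−t/τ); t/τ = 12.2/8.911 = 1.369, so e^(−t/τ) = 0.2543.
M(t) = 8538.8 − 3497 × 0.2543 = 7649.4 Tg.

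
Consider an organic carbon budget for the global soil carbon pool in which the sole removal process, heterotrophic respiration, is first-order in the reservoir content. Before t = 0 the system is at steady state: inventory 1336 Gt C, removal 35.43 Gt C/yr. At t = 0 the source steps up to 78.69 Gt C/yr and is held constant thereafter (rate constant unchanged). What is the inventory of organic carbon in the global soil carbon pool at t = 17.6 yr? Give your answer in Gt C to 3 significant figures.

The sink rate constant is k = F₀/M₀ = 35.43/1336 = 0.02652 yr⁻¹.
Solving dM/dt = F₁ − kM with M(0) = M₀ gives M(t) = F₁/k + (M₀ − F₁/k)·e^(−kt).
F₁/k = 78.69/0.02652 = 2967.3 Gt C; kt = 0.02652 × 17.6 = 0.4667, e^(−kt) = 0.6270.
M(17.6) = 2967.3 + (1336 − 2967.3) × 0.6270 = 2967.3 − 1023 = 1944.4 Gt C.

1940 Gt C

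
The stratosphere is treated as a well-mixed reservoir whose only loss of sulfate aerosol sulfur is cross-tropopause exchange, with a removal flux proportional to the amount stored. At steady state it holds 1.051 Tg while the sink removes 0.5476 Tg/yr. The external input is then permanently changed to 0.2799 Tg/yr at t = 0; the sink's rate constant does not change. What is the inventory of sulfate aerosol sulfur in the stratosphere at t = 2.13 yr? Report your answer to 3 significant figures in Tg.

Residence time τ = M₀/F₀ = 1.919 yr. The eventual steady state is M_∞ = M₀·(F₁/F₀) = 1.051 × 0.2799/0.5476 = 0.53721 Tg.
The anomaly ΔM(t) = M(t) − M_∞ decays as ΔM₀·e^(−t/τ) with ΔM₀ = 1.051 − 0.53721 = 0.5138 Tg.
At t = 2.13 yr, e^(−t/τ) = e^(−1.110) = 0.3296, so ΔM = 0.1694 Tg and M = 0.53721 + 0.1694 = 0.70657 Tg.

0.707 Tg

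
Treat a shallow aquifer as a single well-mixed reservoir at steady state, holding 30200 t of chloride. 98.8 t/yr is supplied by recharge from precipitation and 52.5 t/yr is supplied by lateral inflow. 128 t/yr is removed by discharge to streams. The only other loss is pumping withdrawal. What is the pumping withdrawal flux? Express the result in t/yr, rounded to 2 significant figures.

23 t/yr

At steady state ΣF_in = ΣF_out.
ΣF_in = 98.8 + 52.5 = 151.30 t/yr.
Pumping withdrawal flux = ΣF_in − (128) = 151.30 − 128.0 = 23.30 t/yr.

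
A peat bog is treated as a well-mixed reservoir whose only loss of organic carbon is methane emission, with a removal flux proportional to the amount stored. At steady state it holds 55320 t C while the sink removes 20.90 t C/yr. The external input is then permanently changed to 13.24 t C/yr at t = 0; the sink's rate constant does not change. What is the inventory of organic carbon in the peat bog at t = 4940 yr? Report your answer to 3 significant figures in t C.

The sink rate constant is k = F₀/M₀ = 20.90/55320 = 0.0003778 yr⁻¹.
Solving dM/dt = F₁ − kM with M(0) = M₀ gives M(t) = F₁/k + (M₀ − F₁/k)·e^(−kt).
F₁/k = 13.24/0.0003778 = 35045 t C; kt = 0.0003778 × 4940 = 1.866, e^(−kt) = 0.1547.
M(4940) = 35045 + (55320 − 35045) × 0.1547 = 35045 + 3136 = 38181 t C.

38200 t C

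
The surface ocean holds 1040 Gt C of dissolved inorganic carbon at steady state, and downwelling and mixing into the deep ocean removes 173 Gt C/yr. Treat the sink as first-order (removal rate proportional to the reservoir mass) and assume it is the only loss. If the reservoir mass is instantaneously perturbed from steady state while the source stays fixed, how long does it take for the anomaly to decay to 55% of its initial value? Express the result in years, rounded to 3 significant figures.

3.59 yr

For a linear reservoir the anomaly decays as exp(−t/τ) with τ = M/F = 1040/173 = 6.012 yr.
exp(−t/τ) = 0.55 ⇒ t = −τ ln(0.55) = 6.012 × 0.5978 = 3.594 yr.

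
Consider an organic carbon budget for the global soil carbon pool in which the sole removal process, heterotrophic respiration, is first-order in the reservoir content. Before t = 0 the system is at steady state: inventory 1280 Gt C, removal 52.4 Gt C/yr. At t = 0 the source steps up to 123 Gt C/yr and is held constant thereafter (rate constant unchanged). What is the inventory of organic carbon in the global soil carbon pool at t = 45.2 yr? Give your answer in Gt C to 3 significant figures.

2730 Gt C

τ = M₀/F₀ = 1280/52.4 = 24.43 yr; rate constant k = 1/τ.
New steady state M_∞ = F₁/k = F₁·τ = 123 × 24.43 = 3004.6 Gt C.
M(t) = M_∞ + (M₀ − M_∞)·e^(−t/τ); t/τ = 45.2/24.43 = 1.850, so e^(−t/τ) = 0.1572.
M(t) = 3004.6 − 1725 × 0.1572 = 2733.5 Gt C.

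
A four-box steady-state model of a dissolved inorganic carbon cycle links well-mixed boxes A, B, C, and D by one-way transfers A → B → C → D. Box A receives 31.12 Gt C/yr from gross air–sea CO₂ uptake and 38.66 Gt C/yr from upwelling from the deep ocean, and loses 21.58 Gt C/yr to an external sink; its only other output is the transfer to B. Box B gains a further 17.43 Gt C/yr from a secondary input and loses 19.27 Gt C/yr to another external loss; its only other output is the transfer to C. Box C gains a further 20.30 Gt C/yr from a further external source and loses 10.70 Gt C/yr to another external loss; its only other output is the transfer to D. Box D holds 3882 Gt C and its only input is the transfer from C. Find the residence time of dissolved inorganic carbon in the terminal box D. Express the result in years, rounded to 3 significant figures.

69.4 yr

Box A: F(A→B) = (31.12 + 38.66) − 21.58 = 48.200 Gt C/yr.
Box B: F(B→C) = (48.200 + 17.43) − 19.27 = 46.360 Gt C/yr.
Box C: F(C→D) = (46.360 + 20.30) − 10.70 = 55.960 Gt C/yr.
Box D throughput = its input = 55.960 Gt C/yr; τ = 3882 / 55.960 = 69.37 yr.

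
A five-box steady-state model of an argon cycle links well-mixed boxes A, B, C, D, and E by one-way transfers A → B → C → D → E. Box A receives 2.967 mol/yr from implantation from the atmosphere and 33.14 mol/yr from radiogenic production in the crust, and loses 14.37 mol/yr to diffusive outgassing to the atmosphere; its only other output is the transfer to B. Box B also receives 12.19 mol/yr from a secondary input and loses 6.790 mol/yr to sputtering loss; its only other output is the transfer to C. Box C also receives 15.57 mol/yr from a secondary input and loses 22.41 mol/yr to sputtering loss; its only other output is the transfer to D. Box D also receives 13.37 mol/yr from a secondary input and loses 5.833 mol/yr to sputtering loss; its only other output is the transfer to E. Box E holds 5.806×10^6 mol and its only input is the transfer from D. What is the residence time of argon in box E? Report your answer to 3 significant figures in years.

209000 yr

Box A: F(A→B) = (2.967 + 33.14) − 14.37 = 21.737 mol/yr.
Box B: F(B→C) = (21.737 + 12.19) − 6.790 = 27.137 mol/yr.
Box C: F(C→D) = (27.137 + 15.57) − 22.41 = 20.297 mol/yr.
Box D: F(D→E) = (20.297 + 13.37) − 5.833 = 27.834 mol/yr.
Box E throughput = its input = 27.834 mol/yr; τ = 5.806×10^6 / 27.834 = 208600 yr.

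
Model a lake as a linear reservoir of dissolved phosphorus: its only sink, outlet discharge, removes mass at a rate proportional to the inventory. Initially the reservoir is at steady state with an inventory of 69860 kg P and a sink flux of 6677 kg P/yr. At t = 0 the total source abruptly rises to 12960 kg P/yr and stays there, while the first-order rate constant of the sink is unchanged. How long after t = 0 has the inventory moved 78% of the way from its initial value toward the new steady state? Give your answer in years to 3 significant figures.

τ = M₀/F₀ = 69860/6677 = 10.46 yr.
The remaining gap fraction is e^(−t/τ); 78% covered ⇒ e^(−t/τ) = 0.220.
t = −τ ln(0.220) = 10.46 × 1.514 = 15.84 yr.

15.8 yr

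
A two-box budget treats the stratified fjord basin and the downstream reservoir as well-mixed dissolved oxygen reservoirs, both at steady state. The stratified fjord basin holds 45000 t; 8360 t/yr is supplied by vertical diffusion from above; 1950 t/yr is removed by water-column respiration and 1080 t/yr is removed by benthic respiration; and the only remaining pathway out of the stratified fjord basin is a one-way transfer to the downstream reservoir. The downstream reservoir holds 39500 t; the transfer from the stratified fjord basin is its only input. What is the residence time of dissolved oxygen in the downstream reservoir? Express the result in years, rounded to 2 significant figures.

Balance the stratified fjord basin: ΣF_in = 8360.0 t/yr.
Transfer to the downstream reservoir = ΣF_in − (1950 + 1080) = 5330.0 t/yr.
At steady state the output of the downstream reservoir equals its input, 5330.0 t/yr.
τ = M / F = 39500 / 5330.0 = 7.411 yr.

7.4 yr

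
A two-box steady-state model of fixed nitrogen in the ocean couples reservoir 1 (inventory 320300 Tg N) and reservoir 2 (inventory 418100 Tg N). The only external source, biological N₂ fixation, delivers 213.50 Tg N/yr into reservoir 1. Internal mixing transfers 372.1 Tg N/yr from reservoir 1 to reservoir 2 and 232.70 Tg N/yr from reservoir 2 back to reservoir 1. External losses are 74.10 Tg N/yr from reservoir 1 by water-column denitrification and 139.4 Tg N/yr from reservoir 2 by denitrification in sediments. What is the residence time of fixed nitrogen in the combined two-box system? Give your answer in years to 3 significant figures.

For the system as a whole, the A↔B exchange is internal and contributes nothing to the throughput; only the external sinks remove mass.
M_total = 320300 + 418100 = 738400 Tg N.
ΣF_external_out = 74.10 + 139.4 = 213.50 Tg N/yr.
τ = M_total / ΣF_ext = 738400 / 213.50 = 3459 yr.

3460 yr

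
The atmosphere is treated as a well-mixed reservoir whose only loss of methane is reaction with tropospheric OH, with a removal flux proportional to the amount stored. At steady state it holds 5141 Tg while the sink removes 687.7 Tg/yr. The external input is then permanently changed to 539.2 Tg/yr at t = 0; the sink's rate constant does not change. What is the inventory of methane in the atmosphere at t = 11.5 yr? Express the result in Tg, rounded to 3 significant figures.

Residence time τ = M₀/F₀ = 7.476 yr. The eventual steady state is M_∞ = M₀·(F₁/F₀) = 5141 × 539.2/687.7 = 4030.9 Tg.
The anomaly ΔM(t) = M(t) − M_∞ decays as ΔM₀·e^(−t/τ) with ΔM₀ = 5141 − 4030.9 = 1110 Tg.
At t = 11.5 yr, e^(−t/τ) = e^(−1.538) = 0.2147, so ΔM = 238.4 Tg and M = 4030.9 + 238.4 = 4269.3 Tg.

4270 Tg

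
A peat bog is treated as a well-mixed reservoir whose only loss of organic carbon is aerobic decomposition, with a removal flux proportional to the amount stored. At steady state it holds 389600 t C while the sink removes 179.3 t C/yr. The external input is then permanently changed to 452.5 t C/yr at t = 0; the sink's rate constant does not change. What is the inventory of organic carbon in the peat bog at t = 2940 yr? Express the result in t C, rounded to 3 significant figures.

τ = M₀/F₀ = 389600/179.3 = 2173 yr; rate constant k = 1/τ.
New steady state M_∞ = F₁/k = F₁·τ = 452.5 × 2173 = 983230 t C.
M(t) = M_∞ + (M₀ − M_∞)·e^(−t/τ); t/τ = 2940/2173 = 1.353, so e^(−t/τ) = 0.2585.
M(t) = 983230 − 593600 × 0.2585 = 829810 t C.

830000 t C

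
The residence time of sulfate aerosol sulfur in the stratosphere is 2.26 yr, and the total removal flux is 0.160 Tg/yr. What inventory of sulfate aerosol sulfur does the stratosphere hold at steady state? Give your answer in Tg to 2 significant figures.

0.36 Tg

τ = M/F ⇒ M = τ × F = 2.26 × 0.160 = 0.3616 Tg.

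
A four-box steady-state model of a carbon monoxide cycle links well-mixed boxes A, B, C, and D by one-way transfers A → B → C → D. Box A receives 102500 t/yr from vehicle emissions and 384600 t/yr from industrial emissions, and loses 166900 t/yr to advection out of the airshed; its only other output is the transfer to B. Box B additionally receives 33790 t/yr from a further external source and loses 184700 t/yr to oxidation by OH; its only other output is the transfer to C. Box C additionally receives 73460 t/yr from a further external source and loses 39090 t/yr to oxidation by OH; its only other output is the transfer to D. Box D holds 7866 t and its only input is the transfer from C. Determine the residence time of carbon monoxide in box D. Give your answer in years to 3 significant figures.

Box A: F(A→B) = (102500 + 384600) − 166900 = 320200 t/yr.
Box B: F(B→C) = (320200 + 33790) − 184700 = 169290 t/yr.
Box C: F(C→D) = (169290 + 73460) − 39090 = 203660 t/yr.
Box D throughput = its input = 203660 t/yr; τ = 7866 / 203660 = 0.03862 yr.

0.0386 yr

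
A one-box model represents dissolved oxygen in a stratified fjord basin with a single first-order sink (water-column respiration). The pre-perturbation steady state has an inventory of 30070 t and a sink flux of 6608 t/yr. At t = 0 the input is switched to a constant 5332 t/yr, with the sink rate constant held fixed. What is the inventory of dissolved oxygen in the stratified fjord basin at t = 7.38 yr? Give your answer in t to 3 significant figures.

25400 t

τ = M₀/F₀ = 30070/6608 = 4.551 yr; rate constant k = 1/τ.
New steady state M_∞ = F₁/k = F₁·τ = 5332 × 4.551 = 24264 t.
M(t) = M_∞ + (M₀ − M_∞)·e^(−t/τ); t/τ = 7.38/4.551 = 1.622, so e^(−t/τ) = 0.1975.
M(t) = 24264 + 5806 × 0.1975 = 25411 t.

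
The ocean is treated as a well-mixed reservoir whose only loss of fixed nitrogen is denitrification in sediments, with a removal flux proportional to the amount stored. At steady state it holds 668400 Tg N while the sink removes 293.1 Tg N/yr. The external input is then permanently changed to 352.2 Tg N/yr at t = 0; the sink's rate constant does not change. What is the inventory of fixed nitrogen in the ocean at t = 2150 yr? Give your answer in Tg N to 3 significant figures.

Residence time τ = M₀/F₀ = 2280 yr. The eventual steady state is M_∞ = M₀·(F₁/F₀) = 668400 × 352.2/293.1 = 803170 Tg N.
The anomaly ΔM(t) = M(t) − M_∞ decays as ΔM₀·e^(−t/τ) with ΔM₀ = 668400 − 803170 = −134800 Tg N.
At t = 2150 yr, e^(−t/τ) = e^(−0.9428) = 0.3895, so ΔM = −52500 Tg N and M = 803170 − 52500 = 750670 Tg N.

751000 Tg N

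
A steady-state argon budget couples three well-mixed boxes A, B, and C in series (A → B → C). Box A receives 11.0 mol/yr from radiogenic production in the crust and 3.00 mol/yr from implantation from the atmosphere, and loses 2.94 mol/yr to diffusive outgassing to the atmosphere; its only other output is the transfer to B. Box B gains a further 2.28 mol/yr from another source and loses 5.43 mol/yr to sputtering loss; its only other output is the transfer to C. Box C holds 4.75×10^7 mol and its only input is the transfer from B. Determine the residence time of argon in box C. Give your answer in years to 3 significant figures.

6.01×10^6 yr

Box A: F(A→B) = (11.0 + 3.00) − 2.94 = 11.060 mol/yr.
Box B: F(B→C) = (11.060 + 2.28) − 5.43 = 7.9100 mol/yr.
Box C throughput = its input = 7.9100 mol/yr; τ = 4.75×10^7 / 7.9100 = 6.005×10^6 yr.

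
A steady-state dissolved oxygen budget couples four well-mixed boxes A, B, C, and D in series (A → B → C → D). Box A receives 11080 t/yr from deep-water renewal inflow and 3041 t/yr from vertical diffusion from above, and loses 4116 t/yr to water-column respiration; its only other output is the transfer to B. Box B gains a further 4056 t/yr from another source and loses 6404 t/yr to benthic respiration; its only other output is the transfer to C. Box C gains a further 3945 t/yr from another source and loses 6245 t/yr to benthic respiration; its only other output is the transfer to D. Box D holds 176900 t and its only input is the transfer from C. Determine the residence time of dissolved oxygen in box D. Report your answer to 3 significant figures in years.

Box A: F(A→B) = (11080 + 3041) − 4116 = 10005 t/yr.
Box B: F(B→C) = (10005 + 4056) − 6404 = 7657.0 t/yr.
Box C: F(C→D) = (7657.0 + 3945) − 6245 = 5357.0 t/yr.
Box D throughput = its input = 5357.0 t/yr; τ = 176900 / 5357.0 = 33.02 yr.

33.0 yr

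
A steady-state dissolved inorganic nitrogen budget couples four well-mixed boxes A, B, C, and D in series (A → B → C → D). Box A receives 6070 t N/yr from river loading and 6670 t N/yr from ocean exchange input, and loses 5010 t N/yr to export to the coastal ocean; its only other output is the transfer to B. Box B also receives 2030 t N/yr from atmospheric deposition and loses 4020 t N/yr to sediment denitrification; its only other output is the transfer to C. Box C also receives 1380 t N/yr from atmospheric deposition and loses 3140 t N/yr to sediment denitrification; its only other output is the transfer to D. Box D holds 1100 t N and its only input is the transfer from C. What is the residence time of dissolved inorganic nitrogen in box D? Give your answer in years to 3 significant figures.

0.276 yr

Box A: F(A→B) = (6070 + 6670) − 5010 = 7730.0 t N/yr.
Box B: F(B→C) = (7730.0 + 2030) − 4020 = 5740.0 t N/yr.
Box C: F(C→D) = (5740.0 + 1380) − 3140 = 3980.0 t N/yr.
Box D throughput = its input = 3980.0 t N/yr; τ = 1100 / 3980.0 = 0.2764 yr.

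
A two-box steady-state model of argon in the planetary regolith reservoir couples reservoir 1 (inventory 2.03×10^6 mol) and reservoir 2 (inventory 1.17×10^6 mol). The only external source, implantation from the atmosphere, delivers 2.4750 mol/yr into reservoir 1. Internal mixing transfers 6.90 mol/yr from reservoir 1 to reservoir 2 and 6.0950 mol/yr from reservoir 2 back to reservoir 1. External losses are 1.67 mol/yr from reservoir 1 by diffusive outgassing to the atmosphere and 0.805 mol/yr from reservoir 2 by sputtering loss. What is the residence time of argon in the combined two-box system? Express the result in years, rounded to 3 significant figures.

1.29×10^6 yr

Treat the two boxes together as one reservoir: the mixing fluxes between them are internal recycling, so τ = ΣM / Σ(external losses).
M_total = 2.03×10^6 + 1.17×10^6 = 3.2000×10^6 mol.
ΣF_external_out = 1.67 + 0.805 = 2.4750 mol/yr.
τ = M_total / ΣF_ext = 3.2000×10^6 / 2.4750 = 1.293×10^6 yr.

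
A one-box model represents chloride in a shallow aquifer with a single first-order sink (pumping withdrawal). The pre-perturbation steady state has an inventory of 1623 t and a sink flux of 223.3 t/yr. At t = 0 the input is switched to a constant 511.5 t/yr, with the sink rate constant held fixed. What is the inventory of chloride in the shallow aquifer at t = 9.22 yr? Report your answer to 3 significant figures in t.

The sink rate constant is k = F₀/M₀ = 223.3/1623 = 0.1376 yr⁻¹.
Solving dM/dt = F₁ − kM with M(0) = M₀ gives M(t) = F₁/k + (M₀ − F₁/k)·e^(−kt).
F₁/k = 511.5/0.1376 = 3717.7 t; kt = 0.1376 × 9.22 = 1.269, e^(−kt) = 0.2812.
M(9.22) = 3717.7 + (1623 − 3717.7) × 0.2812 = 3717.7 − 589.1 = 3128.6 t.

3130 t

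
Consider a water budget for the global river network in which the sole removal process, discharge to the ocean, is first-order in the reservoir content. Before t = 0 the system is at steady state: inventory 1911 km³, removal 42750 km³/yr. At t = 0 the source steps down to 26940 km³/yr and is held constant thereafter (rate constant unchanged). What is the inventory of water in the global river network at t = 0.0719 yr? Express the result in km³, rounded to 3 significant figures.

1350 km³

τ = M₀/F₀ = 1911/42750 = 0.04470 yr; rate constant k = 1/τ.
New steady state M_∞ = F₁/k = F₁·τ = 26940 × 0.04470 = 1204.3 km³.
M(t) = M_∞ + (M₀ − M_∞)·e^(−t/τ); t/τ = 0.0719/0.04470 = 1.608, so e^(−t/τ) = 0.2002.
M(t) = 1204.3 + 706.7 × 0.2002 = 1345.8 km³.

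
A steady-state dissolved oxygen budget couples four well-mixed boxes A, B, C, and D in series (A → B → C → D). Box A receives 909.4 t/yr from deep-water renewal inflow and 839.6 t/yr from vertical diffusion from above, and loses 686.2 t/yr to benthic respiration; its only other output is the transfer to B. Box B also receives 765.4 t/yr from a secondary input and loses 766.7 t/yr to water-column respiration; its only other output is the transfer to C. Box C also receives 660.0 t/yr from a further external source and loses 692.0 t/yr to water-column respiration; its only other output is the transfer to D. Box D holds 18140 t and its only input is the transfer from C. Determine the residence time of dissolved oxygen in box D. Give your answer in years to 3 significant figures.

17.6 yr

Box A: F(A→B) = (909.4 + 839.6) − 686.2 = 1062.8 t/yr.
Box B: F(B→C) = (1062.8 + 765.4) − 766.7 = 1061.5 t/yr.
Box C: F(C→D) = (1061.5 + 660.0) − 692.0 = 1029.5 t/yr.
Box D throughput = its input = 1029.5 t/yr; τ = 18140 / 1029.5 = 17.62 yr.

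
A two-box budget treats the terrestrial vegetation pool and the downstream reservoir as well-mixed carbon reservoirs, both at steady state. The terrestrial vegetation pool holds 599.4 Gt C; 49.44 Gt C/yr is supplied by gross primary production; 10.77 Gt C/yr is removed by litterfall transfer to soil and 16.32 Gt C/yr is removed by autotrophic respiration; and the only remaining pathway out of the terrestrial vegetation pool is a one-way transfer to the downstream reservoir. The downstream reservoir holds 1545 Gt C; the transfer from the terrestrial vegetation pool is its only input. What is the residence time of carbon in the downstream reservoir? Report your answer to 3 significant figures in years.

69.1 yr

Balance the terrestrial vegetation pool: ΣF_in = 49.440 Gt C/yr.
Transfer to the downstream reservoir = ΣF_in − (10.77 + 16.32) = 22.350 Gt C/yr.
At steady state the output of the downstream reservoir equals its input, 22.350 Gt C/yr.
τ = M / F = 1545 / 22.350 = 69.13 yr.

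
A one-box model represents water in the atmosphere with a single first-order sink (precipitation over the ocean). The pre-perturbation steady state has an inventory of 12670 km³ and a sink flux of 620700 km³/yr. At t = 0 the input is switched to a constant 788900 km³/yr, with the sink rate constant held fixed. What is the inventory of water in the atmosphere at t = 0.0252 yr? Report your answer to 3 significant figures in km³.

15100 km³

τ = M₀/F₀ = 12670/620700 = 0.02041 yr; rate constant k = 1/τ.
New steady state M_∞ = F₁/k = F₁·τ = 788900 × 0.02041 = 16103 km³.
M(t) = M_∞ + (M₀ − M_∞)·e^(−t/τ); t/τ = 0.0252/0.02041 = 1.235, so e^(−t/τ) = 0.2910.
M(t) = 16103 − 3433 × 0.2910 = 15104 km³.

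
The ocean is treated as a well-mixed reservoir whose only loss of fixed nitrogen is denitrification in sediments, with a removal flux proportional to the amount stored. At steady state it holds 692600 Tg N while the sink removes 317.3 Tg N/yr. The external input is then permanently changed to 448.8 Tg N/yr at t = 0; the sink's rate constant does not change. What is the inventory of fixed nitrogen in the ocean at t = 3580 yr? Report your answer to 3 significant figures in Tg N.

τ = M₀/F₀ = 692600/317.3 = 2183 yr; rate constant k = 1/τ.
New steady state M_∞ = F₁/k = F₁·τ = 448.8 × 2183 = 979640 Tg N.
M(t) = M_∞ + (M₀ − M_∞)·e^(−t/τ); t/τ = 3580/2183 = 1.640, so e^(−t/τ) = 0.1940.
M(t) = 979640 − 287000 × 0.1940 = 923960 Tg N.

924000 Tg N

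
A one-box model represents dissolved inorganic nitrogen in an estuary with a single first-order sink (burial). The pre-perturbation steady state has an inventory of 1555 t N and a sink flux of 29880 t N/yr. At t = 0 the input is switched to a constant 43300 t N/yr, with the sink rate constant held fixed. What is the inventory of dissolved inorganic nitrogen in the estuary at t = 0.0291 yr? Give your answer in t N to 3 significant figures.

τ = M₀/F₀ = 1555/29880 = 0.05204 yr; rate constant k = 1/τ.
New steady state M_∞ = F₁/k = F₁·τ = 43300 × 0.05204 = 2253.4 t N.
M(t) = M_∞ + (M₀ − M_∞)·e^(−t/τ); t/τ = 0.0291/0.05204 = 0.5592, so e^(−t/τ) = 0.5717.
M(t) = 2253.4 − 698.4 × 0.5717 = 1854.1 t N.

1850 t N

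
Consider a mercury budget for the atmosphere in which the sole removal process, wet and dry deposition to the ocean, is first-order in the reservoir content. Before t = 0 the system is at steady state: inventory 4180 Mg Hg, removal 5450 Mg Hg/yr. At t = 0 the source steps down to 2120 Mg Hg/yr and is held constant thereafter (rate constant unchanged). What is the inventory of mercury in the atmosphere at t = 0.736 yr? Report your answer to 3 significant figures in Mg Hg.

τ = M₀/F₀ = 4180/5450 = 0.7670 yr; rate constant k = 1/τ.
New steady state M_∞ = F₁/k = F₁·τ = 2120 × 0.7670 = 1626.0 Mg Hg.
M(t) = M_∞ + (M₀ − M_∞)·e^(−t/τ); t/τ = 0.736/0.7670 = 0.9596, so e^(−t/τ) = 0.3830.
M(t) = 1626.0 + 2554 × 0.3830 = 2604.3 Mg Hg.

2600 Mg Hg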